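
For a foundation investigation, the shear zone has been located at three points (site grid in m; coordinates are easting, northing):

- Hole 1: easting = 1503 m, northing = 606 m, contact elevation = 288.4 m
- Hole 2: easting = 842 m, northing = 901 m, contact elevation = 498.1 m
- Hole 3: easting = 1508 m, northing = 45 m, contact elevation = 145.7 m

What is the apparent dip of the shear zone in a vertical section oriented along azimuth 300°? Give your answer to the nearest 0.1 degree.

Let the plane be z = a·easting + b·northing + c.
Hole 2−Hole 1: −661a + 295b = 209.7;  Hole 3−Hole 1: 5a − 561b = −142.7.
Solving gives a = −0.20454, b = 0.25254.
Unit vector along 300° is (sin 300°, cos 300°) = (-0.8660, 0.5000).
Slope in that direction = a·(-0.8660) + b·(0.5000) = 0.30341.
Apparent dip = arctan|0.30341| = 16.9° (true dip is 18.0°, so apparent ≤ true as expected).

16.9°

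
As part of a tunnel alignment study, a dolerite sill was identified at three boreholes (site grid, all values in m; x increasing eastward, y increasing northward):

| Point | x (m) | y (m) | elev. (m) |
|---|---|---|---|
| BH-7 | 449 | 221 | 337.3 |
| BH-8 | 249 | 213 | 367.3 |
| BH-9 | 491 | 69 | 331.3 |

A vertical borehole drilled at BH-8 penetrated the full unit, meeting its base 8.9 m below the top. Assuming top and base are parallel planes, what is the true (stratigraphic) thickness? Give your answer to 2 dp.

8.80 m

Two edge vectors: BH-7→BH-8 = (-200, -8, 30), BH-7→BH-9 = (42, -152, -6).
Normal n = (BH-7→BH-8) × (BH-7→BH-9) = (4608, 60, 30736).
So ∂z/∂x = −n_x/n_z = −0.14992 and ∂z/∂y = −n_y/n_z = −0.00195.
|∇z| = √(a²+b²) = 0.14993, so dip δ = arctan(0.14993) = 8.53°.
True thickness = vertical thickness × cos δ = 8.9 × cos 8.53° = 8.80 m.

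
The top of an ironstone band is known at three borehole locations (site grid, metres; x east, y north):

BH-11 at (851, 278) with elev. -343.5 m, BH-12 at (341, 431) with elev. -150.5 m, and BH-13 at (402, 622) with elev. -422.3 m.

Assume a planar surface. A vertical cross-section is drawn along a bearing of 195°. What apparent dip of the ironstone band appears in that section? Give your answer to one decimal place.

Two edge vectors: BH-11→BH-12 = (-510, 153, 193), BH-11→BH-13 = (-449, 344, -78.8).
Normal n = (BH-11→BH-12) × (BH-11→BH-13) = (-78448.4, -126845, -106743).
So ∂z/∂x = −n_x/n_z = −0.73493 and ∂z/∂y = −n_y/n_z = −1.18832.
Unit vector along 195° is (sin 195°, cos 195°) = (-0.2588, -0.9659).
Slope in that direction = a·(-0.2588) + b·(-0.9659) = 1.33804.
Apparent dip = arctan|1.33804| = 53.2° (true dip is 54.4°, so apparent ≤ true as expected).

53.2°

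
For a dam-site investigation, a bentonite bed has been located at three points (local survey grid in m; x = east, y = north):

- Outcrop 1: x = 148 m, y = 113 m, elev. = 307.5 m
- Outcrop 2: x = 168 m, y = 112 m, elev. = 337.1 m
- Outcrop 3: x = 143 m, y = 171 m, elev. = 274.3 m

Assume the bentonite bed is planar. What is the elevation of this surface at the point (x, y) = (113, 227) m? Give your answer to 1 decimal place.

205.6 m

Two edge vectors: Outcrop 1→Outcrop 2 = (20, -1, 29.6), Outcrop 1→Outcrop 3 = (-5, 58, -33.2).
Normal n = (Outcrop 1→Outcrop 2) × (Outcrop 1→Outcrop 3) = (-1683.6, 516, 1155).
So ∂z/∂x = −n_x/n_z = 1.45766 and ∂z/∂y = −n_y/n_z = −0.44675.
Intercept c from Outcrop 1: 307.5 − 215.73 + 50.48 = 142.25.
At (113, 227): z = 164.7 − 101.4 + 142.25 = 205.6 m.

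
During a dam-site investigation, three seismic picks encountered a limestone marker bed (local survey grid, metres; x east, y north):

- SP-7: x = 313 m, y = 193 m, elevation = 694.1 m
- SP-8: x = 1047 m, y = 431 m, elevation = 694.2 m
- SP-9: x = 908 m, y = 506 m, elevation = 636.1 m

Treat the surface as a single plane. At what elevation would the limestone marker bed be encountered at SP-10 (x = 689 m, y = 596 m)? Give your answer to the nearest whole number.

558 m

Let the plane be z = a·x + b·y + c.
SP-8−SP-7: 734a + 238b = 0.1;  SP-9−SP-7: 595a + 313b = −58.
Solving gives a = 0.15698, b = −0.48372.
Then c = 694.1 − a·313 − b·193 = 738.32.
At (689, 596): z = 108.2 − 288.3 + 738.32 = 558.2 m.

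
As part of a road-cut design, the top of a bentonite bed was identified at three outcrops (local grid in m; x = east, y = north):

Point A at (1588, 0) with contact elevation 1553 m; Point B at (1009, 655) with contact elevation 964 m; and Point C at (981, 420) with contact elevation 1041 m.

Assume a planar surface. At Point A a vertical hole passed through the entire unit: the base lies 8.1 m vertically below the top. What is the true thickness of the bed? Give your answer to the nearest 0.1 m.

Let the plane be z = a·x + b·y + c.
Point B−Point A: −579a + 655b = −589;  Point C−Point A: −607a + 420b = −512.
Solving gives a = 0.56980, b = −0.39555.
|∇z| = √(a²+b²) = 0.69364, so dip δ = arctan(0.69364) = 34.75°.
True thickness = vertical thickness × cos δ = 8.1 × cos 34.75° = 6.7 m.

6.7 m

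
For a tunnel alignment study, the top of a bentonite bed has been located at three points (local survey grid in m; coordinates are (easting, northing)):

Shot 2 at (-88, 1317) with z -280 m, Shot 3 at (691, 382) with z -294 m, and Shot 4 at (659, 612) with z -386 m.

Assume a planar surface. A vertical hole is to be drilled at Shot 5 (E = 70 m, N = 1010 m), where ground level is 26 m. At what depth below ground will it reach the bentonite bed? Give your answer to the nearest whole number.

252 m

Let the plane be z = a·E + b·N + c.
Shot 3−Shot 2: 779a − 935b = −14;  Shot 4−Shot 2: 747a − 705b = −106.
Solving gives a = −0.59792, b = −0.48319.
Then c = -280 − a·-88 − b·1317 = 303.74.
At (70, 1010): z_contact = −41.9 − 488.0 + 303.74 = -226.1 m.
Depth below ground = 26 − (-226.1) = 252 m.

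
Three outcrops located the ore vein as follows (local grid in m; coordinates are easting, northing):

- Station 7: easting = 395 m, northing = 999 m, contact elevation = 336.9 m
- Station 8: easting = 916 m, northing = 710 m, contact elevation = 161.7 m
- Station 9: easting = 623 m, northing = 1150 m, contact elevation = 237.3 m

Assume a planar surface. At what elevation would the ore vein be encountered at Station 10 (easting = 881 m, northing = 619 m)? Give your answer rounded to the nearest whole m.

Let the plane be z = a·easting + b·northing + c.
Station 8−Station 7: 521a − 289b = −175.2;  Station 9−Station 7: 228a + 151b = −99.6.
Solving gives a = −0.38211, b = −0.08264.
Then c = 336.9 − a·395 − b·999 = 570.39.
At (881, 619): z = −336.6 − 51.2 + 570.39 = 182.6 m.

183 m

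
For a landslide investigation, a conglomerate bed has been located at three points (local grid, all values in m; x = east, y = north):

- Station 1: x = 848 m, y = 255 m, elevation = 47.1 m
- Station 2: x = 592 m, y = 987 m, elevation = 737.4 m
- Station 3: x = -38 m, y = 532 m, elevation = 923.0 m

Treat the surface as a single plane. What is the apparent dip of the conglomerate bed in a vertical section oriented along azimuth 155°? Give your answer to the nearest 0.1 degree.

Let the plane be z = a·x + b·y + c.
Station 2−Station 1: −256a + 732b = 690.3;  Station 3−Station 1: −886a + 277b = 875.9.
Solving gives a = −0.77894, b = 0.67062.
Unit vector along 155° is (sin 155°, cos 155°) = (0.4226, -0.9063).
Slope in that direction = a·(0.4226) + b·(-0.9063) = −0.93698.
Apparent dip = arctan|0.93698| = 43.1° (true dip is 45.8°, so apparent ≤ true as expected).

43.1°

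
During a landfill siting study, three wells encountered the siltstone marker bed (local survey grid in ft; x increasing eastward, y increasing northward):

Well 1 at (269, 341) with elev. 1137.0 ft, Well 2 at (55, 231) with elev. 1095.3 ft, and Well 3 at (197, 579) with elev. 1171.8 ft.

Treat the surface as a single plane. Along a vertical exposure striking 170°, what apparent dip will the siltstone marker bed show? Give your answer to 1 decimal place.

Let the plane be z = a·x + b·y + c.
Well 2−Well 1: −214a − 110b = −41.7;  Well 3−Well 1: −72a + 238b = 34.8.
Solving gives a = 0.10359, b = 0.17756.
Unit vector along 170° is (sin 170°, cos 170°) = (0.1736, -0.9848).
Slope in that direction = a·(0.1736) + b·(-0.9848) = −0.15687.
Apparent dip = arctan|0.15687| = 8.9° (true dip is 11.6°, so apparent ≤ true as expected).

8.9°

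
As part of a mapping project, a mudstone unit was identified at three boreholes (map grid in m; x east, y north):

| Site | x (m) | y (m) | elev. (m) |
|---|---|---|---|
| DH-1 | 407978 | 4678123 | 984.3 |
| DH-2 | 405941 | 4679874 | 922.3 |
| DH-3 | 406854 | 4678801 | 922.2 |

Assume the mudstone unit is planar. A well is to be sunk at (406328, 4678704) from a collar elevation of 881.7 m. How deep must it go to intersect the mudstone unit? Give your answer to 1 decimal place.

Two edge vectors: DH-1→DH-2 = (-2037, 1751, -62), DH-1→DH-3 = (-1124, 678, -62.1).
Normal n = (DH-1→DH-2) × (DH-1→DH-3) = (-66701.1, -56809.7, 587038).
So ∂z/∂x = −n_x/n_z = 0.113623139 and ∂z/∂y = −n_y/n_z = 0.096773463.
Intercept c from DH-1: 984.3 − 46355.74 − 452718.16 = −498089.60.
At (406328, 4678704): z_contact = 46168.26 + 452774.39 − 498089.60 = 853.05 m.
Depth below ground = 881.7 − 853.05 = 28.7 m.

28.7 m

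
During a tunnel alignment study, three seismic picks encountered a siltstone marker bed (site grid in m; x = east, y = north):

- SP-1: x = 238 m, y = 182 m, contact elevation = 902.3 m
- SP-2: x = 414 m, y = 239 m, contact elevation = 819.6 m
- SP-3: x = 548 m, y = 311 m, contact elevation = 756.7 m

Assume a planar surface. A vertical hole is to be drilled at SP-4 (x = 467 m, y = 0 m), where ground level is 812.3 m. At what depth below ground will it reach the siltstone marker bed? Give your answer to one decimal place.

18.2 m

Let the plane be z = a·x + b·y + c.
SP-2−SP-1: 176a + 57b = −82.7;  SP-3−SP-1: 310a + 129b = −145.6.
Solving gives a = −0.47062, b = 0.00226.
Then c = 902.3 − a·238 − b·182 = 1013.90.
At (467, 0): z_contact = −219.78 + 0.00 + 1013.90 = 794.12 m.
Depth below ground = 812.3 − 794.12 = 18.2 m.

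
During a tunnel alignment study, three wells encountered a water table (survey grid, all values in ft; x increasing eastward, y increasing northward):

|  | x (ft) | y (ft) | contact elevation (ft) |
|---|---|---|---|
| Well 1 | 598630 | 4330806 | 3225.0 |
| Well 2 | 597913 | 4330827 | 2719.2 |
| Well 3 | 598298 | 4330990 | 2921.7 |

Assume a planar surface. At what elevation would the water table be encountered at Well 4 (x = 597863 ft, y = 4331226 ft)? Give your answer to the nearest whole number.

2526 ft

Let the plane be z = a·x + b·y + c.
Well 2−Well 1: −717a + 21b = −505.8;  Well 3−Well 1: −332a + 184b = −303.3.
Solving gives a = 0.69382743, b = −0.39646356.
Then c = 3225 − a·598630 − b·4330806 = 1304885.83.
At (597863, 4331226): z = 414813.7 − 1717173.3 + 1304885.83 = 2526.3 ft.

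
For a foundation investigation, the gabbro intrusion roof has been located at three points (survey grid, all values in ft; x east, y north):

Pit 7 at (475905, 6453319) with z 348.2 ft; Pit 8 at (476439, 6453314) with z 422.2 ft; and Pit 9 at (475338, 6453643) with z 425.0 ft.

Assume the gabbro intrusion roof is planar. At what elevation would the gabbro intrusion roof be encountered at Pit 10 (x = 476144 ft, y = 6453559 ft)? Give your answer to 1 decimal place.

Two edge vectors: Pit 7→Pit 8 = (534, -5, 74), Pit 7→Pit 9 = (-567, 324, 76.8).
Normal n = (Pit 7→Pit 8) × (Pit 7→Pit 9) = (-24360, -82969.2, 170181).
So ∂z/∂x = −n_x/n_z = 0.143141714 and ∂z/∂y = −n_y/n_z = 0.487535036.
Intercept c from Pit 7: 348.2 − 68121.86 − 3146219.11 = −3213992.77.
At (476144, 6453559): z = 68156.1 + 3146336.1 − 3213992.77 = 499.4 ft.

499.4 ft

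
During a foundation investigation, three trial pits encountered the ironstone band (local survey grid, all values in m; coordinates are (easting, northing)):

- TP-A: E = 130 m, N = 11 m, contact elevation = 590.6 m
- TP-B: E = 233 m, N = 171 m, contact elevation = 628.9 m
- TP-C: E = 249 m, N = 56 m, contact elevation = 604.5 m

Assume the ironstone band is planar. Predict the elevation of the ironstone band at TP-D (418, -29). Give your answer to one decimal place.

Let the plane be z = a·E + b·N + c.
TP-B−TP-A: 103a + 160b = 38.3;  TP-C−TP-A: 119a + 45b = 13.9.
Solving gives a = 0.03474, b = 0.21701.
Then c = 590.6 − a·130 − b·11 = 583.70.
At (418, -29): z = 14.5 − 6.3 + 583.70 = 591.9 m.

591.9 m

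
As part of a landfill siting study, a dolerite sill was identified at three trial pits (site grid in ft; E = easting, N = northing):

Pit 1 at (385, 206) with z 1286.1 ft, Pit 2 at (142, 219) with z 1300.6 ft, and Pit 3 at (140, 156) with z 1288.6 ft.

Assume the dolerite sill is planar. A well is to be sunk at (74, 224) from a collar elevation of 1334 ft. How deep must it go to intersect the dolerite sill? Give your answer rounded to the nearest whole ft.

Let the plane be z = a·E + b·N + c.
Pit 2−Pit 1: −243a + 13b = 14.5;  Pit 3−Pit 1: −245a − 50b = 2.5.
Solving gives a = −0.04940, b = 0.19204.
Then c = 1286.1 − a·385 − b·206 = 1265.56.
At (74, 224): z_contact = −3.7 + 43.0 + 1265.56 = 1304.9 ft.
Depth below ground = 1334 − 1304.9 = 29 ft.

29 ft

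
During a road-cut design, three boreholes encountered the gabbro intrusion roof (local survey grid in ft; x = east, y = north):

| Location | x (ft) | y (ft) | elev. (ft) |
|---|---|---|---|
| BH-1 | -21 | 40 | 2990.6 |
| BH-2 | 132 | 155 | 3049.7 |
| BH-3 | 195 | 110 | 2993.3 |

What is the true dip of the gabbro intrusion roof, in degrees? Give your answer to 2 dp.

Two edge vectors: BH-1→BH-2 = (153, 115, 59.1), BH-1→BH-3 = (216, 70, 2.7).
Normal n = (BH-1→BH-2) × (BH-1→BH-3) = (-3826.5, 12352.5, -14130).
So ∂z/∂x = −n_x/n_z = −0.27081 and ∂z/∂y = −n_y/n_z = 0.87420.
Gradient magnitude |∇z| = √(a² + b²) = √(0.07334 + 0.76423) = 0.91519.
True dip = arctan(0.91519) = 42.46°, dipping toward SSE (azimuth ≈ 163°).

42.46°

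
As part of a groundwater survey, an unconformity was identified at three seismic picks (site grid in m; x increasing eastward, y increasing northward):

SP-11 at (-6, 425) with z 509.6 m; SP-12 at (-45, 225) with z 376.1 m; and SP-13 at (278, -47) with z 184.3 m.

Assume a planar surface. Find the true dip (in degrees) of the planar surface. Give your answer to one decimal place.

Let the plane be z = a·x + b·y + c.
SP-12−SP-11: −39a − 200b = −133.5;  SP-13−SP-11: 284a − 472b = −325.3.
Solving gives a = −0.02723, b = 0.67281.
Gradient magnitude |∇z| = √(a² + b²) = √(0.00074 + 0.45267) = 0.67336.
True dip = arctan(0.67336) = 34.0°, dipping toward S (azimuth ≈ 178°).

34.0°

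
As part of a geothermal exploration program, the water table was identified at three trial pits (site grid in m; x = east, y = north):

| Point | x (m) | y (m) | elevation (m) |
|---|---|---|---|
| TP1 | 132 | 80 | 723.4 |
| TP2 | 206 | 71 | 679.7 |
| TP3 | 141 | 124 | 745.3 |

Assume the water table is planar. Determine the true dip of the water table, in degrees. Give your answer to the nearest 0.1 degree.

Two edge vectors: TP1→TP2 = (74, -9, -43.7), TP1→TP3 = (9, 44, 21.9).
Normal n = (TP1→TP2) × (TP1→TP3) = (1725.7, -2013.9, 3337).
So ∂z/∂x = −n_x/n_z = −0.51714 and ∂z/∂y = −n_y/n_z = 0.60351.
Gradient magnitude |∇z| = √(a² + b²) = √(0.26743 + 0.36422) = 0.79477.
True dip = arctan(0.79477) = 38.5°, dipping toward SE (azimuth ≈ 139°).

38.5°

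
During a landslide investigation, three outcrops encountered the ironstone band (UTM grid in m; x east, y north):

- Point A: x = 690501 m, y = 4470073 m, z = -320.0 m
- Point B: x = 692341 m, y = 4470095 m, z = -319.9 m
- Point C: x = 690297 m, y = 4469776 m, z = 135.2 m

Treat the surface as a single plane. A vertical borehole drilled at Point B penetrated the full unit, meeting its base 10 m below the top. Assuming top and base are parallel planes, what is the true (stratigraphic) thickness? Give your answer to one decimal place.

Let the plane be z = a·x + b·y + c.
Point B−Point A: 1840a + 22b = 0.1;  Point C−Point A: −204a − 297b = 455.2.
Solving gives a = 0.01853, b = −1.54539.
|∇z| = √(a²+b²) = 1.54550, so dip δ = arctan(1.54550) = 57.10°.
True thickness = vertical thickness × cos δ = 10 × cos 57.10° = 5.4 m.

5.4 m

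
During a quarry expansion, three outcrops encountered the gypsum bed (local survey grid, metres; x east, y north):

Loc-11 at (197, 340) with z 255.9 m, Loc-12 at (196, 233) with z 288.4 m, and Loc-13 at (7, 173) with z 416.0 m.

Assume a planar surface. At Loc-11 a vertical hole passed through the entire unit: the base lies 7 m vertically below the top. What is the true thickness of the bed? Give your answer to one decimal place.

Let the plane be z = a·x + b·y + c.
Loc-12−Loc-11: −1a − 107b = 32.5;  Loc-13−Loc-11: −190a − 167b = 160.1.
Solving gives a = −0.58043, b = −0.29831.
|∇z| = √(a²+b²) = 0.65260, so dip δ = arctan(0.65260) = 33.13°.
True thickness = vertical thickness × cos δ = 7 × cos 33.13° = 5.9 m.

5.9 m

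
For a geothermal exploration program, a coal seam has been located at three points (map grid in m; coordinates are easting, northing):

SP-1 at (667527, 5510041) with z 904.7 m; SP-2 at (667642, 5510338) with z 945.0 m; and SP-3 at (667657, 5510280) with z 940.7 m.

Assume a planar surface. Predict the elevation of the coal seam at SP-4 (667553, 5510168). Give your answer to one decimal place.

Two edge vectors: SP-1→SP-2 = (115, 297, 40.3), SP-1→SP-3 = (130, 239, 36).
Normal n = (SP-1→SP-2) × (SP-1→SP-3) = (1060.3, 1099, -11125).
So ∂z/∂easting = −n_x/n_z = 0.095307865 and ∂z/∂northing = −n_y/n_z = 0.098786517.
Intercept c from SP-1: 904.7 − 63620.57 − 544317.76 = −607033.63.
At (667553, 5510168): z = 63623.1 + 544330.3 − 607033.63 = 919.7 m.

919.7 m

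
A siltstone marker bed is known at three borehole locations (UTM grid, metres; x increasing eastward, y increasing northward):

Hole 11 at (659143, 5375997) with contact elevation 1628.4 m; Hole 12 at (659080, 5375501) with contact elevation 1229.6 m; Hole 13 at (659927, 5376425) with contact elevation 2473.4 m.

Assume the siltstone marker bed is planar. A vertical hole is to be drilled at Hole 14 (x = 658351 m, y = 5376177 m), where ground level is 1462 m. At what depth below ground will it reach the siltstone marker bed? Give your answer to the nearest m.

Two edge vectors: Hole 11→Hole 12 = (-63, -496, -398.8), Hole 11→Hole 13 = (784, 428, 845).
Normal n = (Hole 11→Hole 12) × (Hole 11→Hole 13) = (-248433.6, -259424.2, 361900).
So ∂z/∂x = −n_x/n_z = 0.68647030 and ∂z/∂y = −n_y/n_z = 0.71683946.
Intercept c from Hole 11: 1628.4 − 452482.09 − 3853726.78 = −4304580.47.
At (658351, 5376177): z_contact = 451938.4 + 3853855.8 − 4304580.47 = 1213.7 m.
Depth below ground = 1462 − 1213.7 = 248 m.

248 m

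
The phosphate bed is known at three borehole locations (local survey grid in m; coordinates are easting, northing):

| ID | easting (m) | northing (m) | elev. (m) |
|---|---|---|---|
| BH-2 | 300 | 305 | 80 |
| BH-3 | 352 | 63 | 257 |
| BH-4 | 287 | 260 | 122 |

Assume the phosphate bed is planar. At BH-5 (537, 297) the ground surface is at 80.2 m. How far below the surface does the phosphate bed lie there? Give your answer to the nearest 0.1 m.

Two edge vectors: BH-2→BH-3 = (52, -242, 177), BH-2→BH-4 = (-13, -45, 42).
Normal n = (BH-2→BH-3) × (BH-2→BH-4) = (-2199, -4485, -5486).
So ∂z/∂easting = −n_x/n_z = −0.40084 and ∂z/∂northing = −n_y/n_z = −0.81754.
Intercept c from BH-2: 80 + 120.25 + 249.35 = 449.60.
At (537, 297): z_contact = −215.25 − 242.81 + 449.60 = -8.46 m.
Depth below ground = 80.2 − (-8.46) = 88.7 m.

88.7 m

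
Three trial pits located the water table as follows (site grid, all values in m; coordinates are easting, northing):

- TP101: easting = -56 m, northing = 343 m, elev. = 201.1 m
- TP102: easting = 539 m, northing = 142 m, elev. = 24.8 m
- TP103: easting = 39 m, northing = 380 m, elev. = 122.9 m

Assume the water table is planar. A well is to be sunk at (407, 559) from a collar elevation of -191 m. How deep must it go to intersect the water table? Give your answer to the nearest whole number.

Two edge vectors: TP101→TP102 = (595, -201, -176.3), TP101→TP103 = (95, 37, -78.2).
Normal n = (TP101→TP102) × (TP101→TP103) = (22241.3, 29780.5, 41110).
So ∂z/∂easting = −n_x/n_z = −0.54102 and ∂z/∂northing = −n_y/n_z = −0.72441.
Intercept c from TP101: 201.1 − 30.30 + 248.47 = 419.28.
At (407, 559): z_contact = −220.2 − 404.9 + 419.28 = -205.9 m.
Depth below ground = -191 − (-205.9) = 15 m.

15 m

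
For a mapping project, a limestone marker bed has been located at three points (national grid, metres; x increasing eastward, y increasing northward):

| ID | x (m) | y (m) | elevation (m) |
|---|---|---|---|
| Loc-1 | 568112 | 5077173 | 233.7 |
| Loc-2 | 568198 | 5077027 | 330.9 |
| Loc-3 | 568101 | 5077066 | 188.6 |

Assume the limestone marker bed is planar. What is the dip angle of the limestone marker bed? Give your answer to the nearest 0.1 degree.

57.9°

Let the plane be z = a·x + b·y + c.
Loc-2−Loc-1: 86a − 146b = 97.2;  Loc-3−Loc-1: −11a − 107b = −45.1.
Solving gives a = 1.57152, b = 0.25994.
Gradient magnitude |∇z| = √(a² + b²) = √(2.46968 + 0.06757) = 1.59287.
True dip = arctan(1.59287) = 57.9°, dipping toward W (azimuth ≈ 261°).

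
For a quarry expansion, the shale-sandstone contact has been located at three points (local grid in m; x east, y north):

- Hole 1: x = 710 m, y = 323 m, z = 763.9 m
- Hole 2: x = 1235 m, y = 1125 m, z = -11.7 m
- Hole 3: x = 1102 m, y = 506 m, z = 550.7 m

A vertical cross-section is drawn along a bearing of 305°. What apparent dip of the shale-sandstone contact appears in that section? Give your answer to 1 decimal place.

Two edge vectors: Hole 1→Hole 2 = (525, 802, -775.6), Hole 1→Hole 3 = (392, 183, -213.2).
Normal n = (Hole 1→Hole 2) × (Hole 1→Hole 3) = (-29051.6, -192105.2, -218309).
So ∂z/∂x = −n_x/n_z = −0.13308 and ∂z/∂y = −n_y/n_z = −0.87997.
Unit vector along 305° is (sin 305°, cos 305°) = (-0.8192, 0.5736).
Slope in that direction = a·(-0.8192) + b·(0.5736) = −0.39572.
Apparent dip = arctan|0.39572| = 21.6° (true dip is 41.7°, so apparent ≤ true as expected).

21.6°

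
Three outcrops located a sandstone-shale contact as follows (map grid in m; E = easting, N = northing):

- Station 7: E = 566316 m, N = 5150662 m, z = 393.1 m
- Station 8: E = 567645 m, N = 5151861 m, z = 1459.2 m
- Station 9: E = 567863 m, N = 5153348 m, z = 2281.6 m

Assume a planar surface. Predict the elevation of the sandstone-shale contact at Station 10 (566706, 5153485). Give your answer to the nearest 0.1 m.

1946.0 m

Two edge vectors: Station 7→Station 8 = (1329, 1199, 1066.1), Station 7→Station 9 = (1547, 2686, 1888.5).
Normal n = (Station 7→Station 8) × (Station 7→Station 9) = (-599233.1, -860559.8, 1714841).
So ∂z/∂E = −n_x/n_z = 0.349439452 and ∂z/∂N = −n_y/n_z = 0.501830665.
Intercept c from Station 7: 393.1 − 197893.15 − 2584760.14 = −2782260.19.
At (566706, 5153485): z = 198029.4 + 2586176.8 − 2782260.19 = 1946.0 m.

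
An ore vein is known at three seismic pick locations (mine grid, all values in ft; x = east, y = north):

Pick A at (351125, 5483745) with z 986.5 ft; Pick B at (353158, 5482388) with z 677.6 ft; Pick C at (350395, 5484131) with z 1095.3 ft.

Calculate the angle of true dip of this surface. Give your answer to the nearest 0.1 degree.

Let the plane be z = a·x + b·y + c.
Pick B−Pick A: 2033a − 1357b = −308.9;  Pick C−Pick A: −730a + 386b = 108.8.
Solving gives a = −0.13798, b = 0.02092.
Gradient magnitude |∇z| = √(a² + b²) = √(0.01904 + 0.00044) = 0.13956.
True dip = arctan(0.13956) = 7.9°, dipping toward E (azimuth ≈ 099°).

7.9°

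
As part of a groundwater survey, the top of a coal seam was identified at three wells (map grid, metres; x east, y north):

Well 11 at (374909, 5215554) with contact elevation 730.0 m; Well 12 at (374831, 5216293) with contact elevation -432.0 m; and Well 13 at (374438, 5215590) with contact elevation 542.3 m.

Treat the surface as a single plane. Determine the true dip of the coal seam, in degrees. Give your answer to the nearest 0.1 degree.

57.5°

Let the plane be z = a·x + b·y + c.
Well 12−Well 11: −78a + 739b = −1162;  Well 13−Well 11: −471a + 36b = −187.7.
Solving gives a = 0.28059, b = −1.54278.
Gradient magnitude |∇z| = √(a² + b²) = √(0.07873 + 2.38017) = 1.56809.
True dip = arctan(1.56809) = 57.5°, dipping toward N (azimuth ≈ 350°).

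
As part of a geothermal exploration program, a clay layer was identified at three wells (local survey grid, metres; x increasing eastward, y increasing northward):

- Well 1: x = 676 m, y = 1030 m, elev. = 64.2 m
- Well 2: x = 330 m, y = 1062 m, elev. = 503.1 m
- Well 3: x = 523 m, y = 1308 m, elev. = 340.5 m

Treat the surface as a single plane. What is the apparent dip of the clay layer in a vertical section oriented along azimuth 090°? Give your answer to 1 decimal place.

Let the plane be z = a·x + b·y + c.
Well 2−Well 1: −346a + 32b = 438.9;  Well 3−Well 1: −153a + 278b = 276.3.
Solving gives a = −1.23968, b = 0.31162.
Unit vector along 090° is (sin 90°, cos 90°) = (1.0000, 0.0000).
Slope in that direction = a·(1.0000) + b·(0.0000) = −1.23968.
Apparent dip = arctan|1.23968| = 51.1° (true dip is 52.0°, so apparent ≤ true as expected).

51.1°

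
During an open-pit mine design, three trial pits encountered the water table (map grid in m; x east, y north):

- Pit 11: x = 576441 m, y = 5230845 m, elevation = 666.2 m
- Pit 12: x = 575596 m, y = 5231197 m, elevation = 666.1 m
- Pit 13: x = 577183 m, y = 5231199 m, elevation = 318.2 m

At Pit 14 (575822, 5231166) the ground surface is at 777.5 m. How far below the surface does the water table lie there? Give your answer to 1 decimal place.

144.5 m

Two edge vectors: Pit 11→Pit 12 = (-845, 352, -0.1), Pit 11→Pit 13 = (742, 354, -348).
Normal n = (Pit 11→Pit 12) × (Pit 11→Pit 13) = (-122460.6, -294134.2, -560314).
So ∂z/∂x = −n_x/n_z = −0.218557095 and ∂z/∂y = −n_y/n_z = −0.524945299.
Intercept c from Pit 11: 666.2 + 125985.27 + 2745907.49 = 2872558.96.
At (575822, 5231166): z_contact = −125849.98 − 2746076.00 + 2872558.96 = 632.98 m.
Depth below ground = 777.5 − 632.98 = 144.5 m.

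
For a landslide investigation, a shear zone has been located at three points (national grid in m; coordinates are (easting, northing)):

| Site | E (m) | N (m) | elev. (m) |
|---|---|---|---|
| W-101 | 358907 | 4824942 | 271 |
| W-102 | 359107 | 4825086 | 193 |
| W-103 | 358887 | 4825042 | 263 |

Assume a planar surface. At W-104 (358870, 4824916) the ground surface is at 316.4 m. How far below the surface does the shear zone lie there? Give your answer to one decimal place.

31.1 m

Let the plane be z = a·E + b·N + c.
W-102−W-101: 200a + 144b = −78;  W-103−W-101: −20a + 100b = −8.
Solving gives a = −0.290559441, b = −0.138111888.
Then c = 271 − a·358907 − b·4824942 = 770936.67.
At (358870, 4824916): z_contact = −104273.07 − 666378.26 + 770936.67 = 285.34 m.
Depth below ground = 316.4 − 285.34 = 31.1 m.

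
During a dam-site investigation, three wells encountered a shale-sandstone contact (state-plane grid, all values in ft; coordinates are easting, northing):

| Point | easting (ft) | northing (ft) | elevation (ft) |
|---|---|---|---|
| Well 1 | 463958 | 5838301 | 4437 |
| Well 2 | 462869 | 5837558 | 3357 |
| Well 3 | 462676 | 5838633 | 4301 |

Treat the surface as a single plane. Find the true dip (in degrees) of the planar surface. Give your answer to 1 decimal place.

45.1°

Let the plane be z = a·easting + b·northing + c.
Well 2−Well 1: −1089a − 743b = −1080;  Well 3−Well 1: −1282a + 332b = −136.
Solving gives a = 0.34976, b = 0.94093.
Gradient magnitude |∇z| = √(a² + b²) = √(0.12233 + 0.88536) = 1.00384.
True dip = arctan(1.00384) = 45.1°, dipping toward SSW (azimuth ≈ 200°).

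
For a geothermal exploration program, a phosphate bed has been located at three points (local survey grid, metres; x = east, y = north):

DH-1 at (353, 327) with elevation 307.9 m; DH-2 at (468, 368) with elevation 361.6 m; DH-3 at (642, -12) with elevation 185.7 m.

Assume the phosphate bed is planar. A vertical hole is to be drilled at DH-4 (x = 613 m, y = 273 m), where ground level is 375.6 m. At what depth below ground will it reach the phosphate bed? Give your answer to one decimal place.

31.6 m

Two edge vectors: DH-1→DH-2 = (115, 41, 53.7), DH-1→DH-3 = (289, -339, -122.2).
Normal n = (DH-1→DH-2) × (DH-1→DH-3) = (13194.1, 29572.3, -50834).
So ∂z/∂x = −n_x/n_z = 0.25955 and ∂z/∂y = −n_y/n_z = 0.58174.
Intercept c from DH-1: 307.9 − 91.62 − 190.23 = 26.05.
At (613, 273): z_contact = 159.11 + 158.82 + 26.05 = 343.97 m.
Depth below ground = 375.6 − 343.97 = 31.6 m.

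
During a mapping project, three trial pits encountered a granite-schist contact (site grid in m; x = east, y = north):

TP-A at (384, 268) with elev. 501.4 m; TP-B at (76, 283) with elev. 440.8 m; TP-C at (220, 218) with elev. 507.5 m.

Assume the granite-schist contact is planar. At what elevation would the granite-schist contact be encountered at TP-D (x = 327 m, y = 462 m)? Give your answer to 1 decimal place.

363.7 m

Two edge vectors: TP-A→TP-B = (-308, 15, -60.6), TP-A→TP-C = (-164, -50, 6.1).
Normal n = (TP-A→TP-B) × (TP-A→TP-C) = (-2938.5, 11817.2, 17860).
So ∂z/∂x = −n_x/n_z = 0.16453 and ∂z/∂y = −n_y/n_z = −0.66166.
Intercept c from TP-A: 501.4 − 63.18 + 177.32 = 615.54.
At (327, 462): z = 53.8 − 305.7 + 615.54 = 363.7 m.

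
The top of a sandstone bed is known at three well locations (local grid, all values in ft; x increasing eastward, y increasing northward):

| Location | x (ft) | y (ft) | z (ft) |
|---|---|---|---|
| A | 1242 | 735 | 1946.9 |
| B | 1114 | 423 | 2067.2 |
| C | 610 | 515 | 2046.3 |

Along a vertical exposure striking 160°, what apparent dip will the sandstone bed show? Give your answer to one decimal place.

Let the plane be z = a·x + b·y + c.
B−A: −128a − 312b = 120.3;  C−A: −632a − 220b = 99.4.
Solving gives a = −0.02690, b = −0.37454.
Unit vector along 160° is (sin 160°, cos 160°) = (0.3420, -0.9397).
Slope in that direction = a·(0.3420) + b·(-0.9397) = 0.34275.
Apparent dip = arctan|0.34275| = 18.9° (true dip is 20.6°, so apparent ≤ true as expected).

18.9°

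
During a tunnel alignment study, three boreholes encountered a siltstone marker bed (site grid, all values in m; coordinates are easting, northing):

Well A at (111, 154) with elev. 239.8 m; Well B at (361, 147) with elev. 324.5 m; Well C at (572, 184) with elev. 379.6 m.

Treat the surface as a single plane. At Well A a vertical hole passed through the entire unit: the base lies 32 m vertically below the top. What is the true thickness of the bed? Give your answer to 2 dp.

Let the plane be z = a·easting + b·northing + c.
Well B−Well A: 250a − 7b = 84.7;  Well C−Well A: 461a + 30b = 139.8.
Solving gives a = 0.32811, b = −0.38191.
|∇z| = √(a²+b²) = 0.50349, so dip δ = arctan(0.50349) = 26.72°.
True thickness = vertical thickness × cos δ = 32 × cos 26.72° = 28.58 m.

28.58 m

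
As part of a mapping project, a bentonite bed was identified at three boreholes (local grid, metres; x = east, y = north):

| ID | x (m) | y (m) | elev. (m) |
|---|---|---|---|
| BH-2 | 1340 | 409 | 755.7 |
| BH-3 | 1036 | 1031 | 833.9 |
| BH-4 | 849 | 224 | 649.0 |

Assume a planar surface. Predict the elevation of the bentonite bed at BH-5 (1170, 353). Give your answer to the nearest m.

Two edge vectors: BH-2→BH-3 = (-304, 622, 78.2), BH-2→BH-4 = (-491, -185, -106.7).
Normal n = (BH-2→BH-3) × (BH-2→BH-4) = (-51900.4, -70833, 361642).
So ∂z/∂x = −n_x/n_z = 0.14351 and ∂z/∂y = −n_y/n_z = 0.19586.
Intercept c from BH-2: 755.7 − 192.31 − 80.11 = 483.28.
At (1170, 353): z = 167.9 + 69.1 + 483.28 = 720.3 m.

720 m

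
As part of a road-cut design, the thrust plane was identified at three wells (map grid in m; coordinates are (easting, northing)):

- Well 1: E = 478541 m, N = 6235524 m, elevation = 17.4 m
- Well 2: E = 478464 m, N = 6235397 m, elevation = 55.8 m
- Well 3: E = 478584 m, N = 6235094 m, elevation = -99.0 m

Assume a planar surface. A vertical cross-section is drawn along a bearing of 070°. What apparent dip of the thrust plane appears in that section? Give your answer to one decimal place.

Let the plane be z = a·E + b·N + c.
Well 2−Well 1: −77a − 127b = 38.4;  Well 3−Well 1: 43a − 430b = −116.4.
Solving gives a = −0.81136, b = 0.18956.
Unit vector along 070° is (sin 70°, cos 70°) = (0.9397, 0.3420).
Slope in that direction = a·(0.9397) + b·(0.3420) = −0.69759.
Apparent dip = arctan|0.69759| = 34.9° (true dip is 39.8°, so apparent ≤ true as expected).

34.9°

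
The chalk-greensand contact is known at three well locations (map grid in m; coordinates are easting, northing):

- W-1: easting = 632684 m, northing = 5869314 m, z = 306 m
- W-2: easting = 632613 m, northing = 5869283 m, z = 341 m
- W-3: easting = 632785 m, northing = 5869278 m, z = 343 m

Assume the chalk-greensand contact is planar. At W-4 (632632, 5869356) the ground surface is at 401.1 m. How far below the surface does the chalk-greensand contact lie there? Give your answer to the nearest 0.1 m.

139.6 m

Let the plane be z = a·easting + b·northing + c.
W-2−W-1: −71a − 31b = 35;  W-3−W-1: 101a − 36b = 37.
Solving gives a = −0.019869879, b = −1.083523826.
Then c = 306 − a·632684 − b·5869314 = 6372418.92.
At (632632, 5869356): z_contact = −12570.32 − 6359587.07 + 6372418.92 = 261.53 m.
Depth below ground = 401.1 − 261.53 = 139.6 m.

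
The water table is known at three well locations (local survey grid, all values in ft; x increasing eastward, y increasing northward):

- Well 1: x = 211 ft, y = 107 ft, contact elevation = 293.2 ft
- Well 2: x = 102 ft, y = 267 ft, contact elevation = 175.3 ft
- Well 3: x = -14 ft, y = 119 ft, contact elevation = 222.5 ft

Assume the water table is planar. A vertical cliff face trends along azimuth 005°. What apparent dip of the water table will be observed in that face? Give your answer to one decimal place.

Two edge vectors: Well 1→Well 2 = (-109, 160, -117.9), Well 1→Well 3 = (-225, 12, -70.7).
Normal n = (Well 1→Well 2) × (Well 1→Well 3) = (-9897.2, 18821.2, 34692).
So ∂z/∂x = −n_x/n_z = 0.28529 and ∂z/∂y = −n_y/n_z = −0.54252.
Unit vector along 005° is (sin 5°, cos 5°) = (0.0872, 0.9962).
Slope in that direction = a·(0.0872) + b·(0.9962) = −0.51559.
Apparent dip = arctan|0.51559| = 27.3° (true dip is 31.5°, so apparent ≤ true as expected).

27.3°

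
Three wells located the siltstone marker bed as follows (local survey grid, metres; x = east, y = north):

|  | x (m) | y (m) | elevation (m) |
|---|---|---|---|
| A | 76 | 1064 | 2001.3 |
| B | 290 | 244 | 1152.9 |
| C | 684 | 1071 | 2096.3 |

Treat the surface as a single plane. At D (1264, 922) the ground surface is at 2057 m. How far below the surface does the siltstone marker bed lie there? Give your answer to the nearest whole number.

Let the plane be z = a·x + b·y + c.
B−A: 214a − 820b = −848.4;  C−A: 608a + 7b = 95.
Solving gives a = 0.14391, b = 1.07219.
Then c = 2001.3 − a·76 − b·1064 = 849.55.
At (1264, 922): z_contact = 181.9 + 988.6 + 849.55 = 2020.0 m.
Depth below ground = 2057 − 2020.0 = 37 m.

37 m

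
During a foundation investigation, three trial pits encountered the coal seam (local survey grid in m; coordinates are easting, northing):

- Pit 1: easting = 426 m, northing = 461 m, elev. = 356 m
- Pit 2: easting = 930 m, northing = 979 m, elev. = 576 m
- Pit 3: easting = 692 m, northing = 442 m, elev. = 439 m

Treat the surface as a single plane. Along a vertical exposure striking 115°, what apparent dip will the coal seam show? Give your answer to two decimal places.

Two edge vectors: Pit 1→Pit 2 = (504, 518, 220), Pit 1→Pit 3 = (266, -19, 83).
Normal n = (Pit 1→Pit 2) × (Pit 1→Pit 3) = (47174, 16688, -147364).
So ∂z/∂easting = −n_x/n_z = 0.32012 and ∂z/∂northing = −n_y/n_z = 0.11324.
Unit vector along 115° is (sin 115°, cos 115°) = (0.9063, -0.4226).
Slope in that direction = a·(0.9063) + b·(-0.4226) = 0.24227.
Apparent dip = arctan|0.24227| = 13.62° (true dip is 18.8°, so apparent ≤ true as expected).

13.62°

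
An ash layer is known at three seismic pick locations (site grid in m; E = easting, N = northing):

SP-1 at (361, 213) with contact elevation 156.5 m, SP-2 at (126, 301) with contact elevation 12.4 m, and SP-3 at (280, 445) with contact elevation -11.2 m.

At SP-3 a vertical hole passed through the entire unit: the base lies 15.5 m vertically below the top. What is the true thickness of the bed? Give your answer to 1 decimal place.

Let the plane be z = a·E + b·N + c.
SP-2−SP-1: −235a + 88b = −144.1;  SP-3−SP-1: −81a + 232b = −167.7.
Solving gives a = 0.39402, b = −0.58528.
|∇z| = √(a²+b²) = 0.70555, so dip δ = arctan(0.70555) = 35.20°.
True thickness = vertical thickness × cos δ = 15.5 × cos 35.20° = 12.7 m.

12.7 m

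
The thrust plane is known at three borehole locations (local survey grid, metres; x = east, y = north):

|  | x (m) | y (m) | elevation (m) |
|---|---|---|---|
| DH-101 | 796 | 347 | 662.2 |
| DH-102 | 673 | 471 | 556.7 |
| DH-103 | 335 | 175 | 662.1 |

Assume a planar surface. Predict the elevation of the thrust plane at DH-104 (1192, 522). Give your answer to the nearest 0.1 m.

Let the plane be z = a·x + b·y + c.
DH-102−DH-101: −123a + 124b = −105.5;  DH-103−DH-101: −461a − 172b = −0.1.
Solving gives a = 0.231849, b = −0.620827.
Then c = 662.2 − a·796 − b·347 = 693.08.
At (1192, 522): z = 276.4 − 324.1 + 693.08 = 645.4 m.

645.4 m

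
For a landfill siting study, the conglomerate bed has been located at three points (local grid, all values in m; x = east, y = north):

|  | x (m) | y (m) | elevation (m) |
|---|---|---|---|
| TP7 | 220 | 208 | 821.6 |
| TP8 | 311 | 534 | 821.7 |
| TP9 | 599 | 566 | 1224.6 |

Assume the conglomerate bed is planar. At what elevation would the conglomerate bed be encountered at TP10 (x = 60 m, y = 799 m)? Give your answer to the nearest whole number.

353 m

Two edge vectors: TP7→TP8 = (91, 326, 0.1), TP7→TP9 = (379, 358, 403).
Normal n = (TP7→TP8) × (TP7→TP9) = (131342.2, -36635.1, -90976).
So ∂z/∂x = −n_x/n_z = 1.44370 and ∂z/∂y = −n_y/n_z = −0.40269.
Intercept c from TP7: 821.6 − 317.61 + 83.76 = 587.75.
At (60, 799): z = 86.6 − 321.7 + 587.75 = 352.6 m.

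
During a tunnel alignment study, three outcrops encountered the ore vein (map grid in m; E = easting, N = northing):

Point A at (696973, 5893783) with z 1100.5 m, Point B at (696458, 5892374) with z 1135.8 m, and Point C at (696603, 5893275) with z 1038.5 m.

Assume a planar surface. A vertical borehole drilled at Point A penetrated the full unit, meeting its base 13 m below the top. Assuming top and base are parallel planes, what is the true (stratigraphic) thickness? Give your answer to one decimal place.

11.9 m

Two edge vectors: Point A→Point B = (-515, -1409, 35.3), Point A→Point C = (-370, -508, -62).
Normal n = (Point A→Point B) × (Point A→Point C) = (105290.4, -44991, -259710).
So ∂z/∂E = −n_x/n_z = 0.40542 and ∂z/∂N = −n_y/n_z = −0.17324.
|∇z| = √(a²+b²) = 0.44088, so dip δ = arctan(0.44088) = 23.79°.
True thickness = vertical thickness × cos δ = 13 × cos 23.79° = 11.9 m.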